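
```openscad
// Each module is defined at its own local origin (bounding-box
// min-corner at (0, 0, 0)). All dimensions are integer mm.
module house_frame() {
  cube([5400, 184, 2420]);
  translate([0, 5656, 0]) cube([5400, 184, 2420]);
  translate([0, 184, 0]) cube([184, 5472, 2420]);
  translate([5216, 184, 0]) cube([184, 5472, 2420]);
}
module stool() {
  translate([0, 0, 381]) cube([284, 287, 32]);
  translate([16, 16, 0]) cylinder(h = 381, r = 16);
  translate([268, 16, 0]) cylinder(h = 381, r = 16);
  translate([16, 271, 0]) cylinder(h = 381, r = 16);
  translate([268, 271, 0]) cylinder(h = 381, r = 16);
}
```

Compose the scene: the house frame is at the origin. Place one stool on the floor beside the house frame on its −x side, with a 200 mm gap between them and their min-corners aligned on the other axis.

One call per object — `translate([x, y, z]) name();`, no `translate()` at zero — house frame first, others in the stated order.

house_frame();
translate([-484, 0, 0]) stool();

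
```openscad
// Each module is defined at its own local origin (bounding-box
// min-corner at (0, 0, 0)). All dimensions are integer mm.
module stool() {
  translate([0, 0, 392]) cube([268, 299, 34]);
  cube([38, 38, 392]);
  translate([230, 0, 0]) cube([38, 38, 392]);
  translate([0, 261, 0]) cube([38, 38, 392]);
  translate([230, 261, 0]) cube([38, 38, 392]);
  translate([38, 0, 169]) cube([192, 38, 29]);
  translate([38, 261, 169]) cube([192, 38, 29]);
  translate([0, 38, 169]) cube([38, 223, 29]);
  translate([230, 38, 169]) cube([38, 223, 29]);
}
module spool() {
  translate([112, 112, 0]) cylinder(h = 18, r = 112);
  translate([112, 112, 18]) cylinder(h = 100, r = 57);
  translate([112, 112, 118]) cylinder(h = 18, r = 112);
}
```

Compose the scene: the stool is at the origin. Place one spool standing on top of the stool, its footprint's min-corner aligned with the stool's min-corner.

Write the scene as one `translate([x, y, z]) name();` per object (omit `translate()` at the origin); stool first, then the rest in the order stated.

stool();
translate([0, 0, 426]) spool();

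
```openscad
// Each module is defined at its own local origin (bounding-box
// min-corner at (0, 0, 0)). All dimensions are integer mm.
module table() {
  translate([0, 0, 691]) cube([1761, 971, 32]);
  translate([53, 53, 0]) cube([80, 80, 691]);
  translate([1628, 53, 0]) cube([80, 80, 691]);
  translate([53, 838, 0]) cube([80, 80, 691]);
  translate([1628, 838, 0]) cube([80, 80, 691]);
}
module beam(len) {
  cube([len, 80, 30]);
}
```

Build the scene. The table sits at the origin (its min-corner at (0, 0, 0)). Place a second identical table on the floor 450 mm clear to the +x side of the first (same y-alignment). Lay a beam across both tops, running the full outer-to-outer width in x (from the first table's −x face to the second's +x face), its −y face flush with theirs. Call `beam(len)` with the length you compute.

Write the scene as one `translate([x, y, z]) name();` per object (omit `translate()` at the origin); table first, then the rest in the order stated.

table();
translate([2211, 0, 0]) table();
translate([0, 0, 723]) beam(3972);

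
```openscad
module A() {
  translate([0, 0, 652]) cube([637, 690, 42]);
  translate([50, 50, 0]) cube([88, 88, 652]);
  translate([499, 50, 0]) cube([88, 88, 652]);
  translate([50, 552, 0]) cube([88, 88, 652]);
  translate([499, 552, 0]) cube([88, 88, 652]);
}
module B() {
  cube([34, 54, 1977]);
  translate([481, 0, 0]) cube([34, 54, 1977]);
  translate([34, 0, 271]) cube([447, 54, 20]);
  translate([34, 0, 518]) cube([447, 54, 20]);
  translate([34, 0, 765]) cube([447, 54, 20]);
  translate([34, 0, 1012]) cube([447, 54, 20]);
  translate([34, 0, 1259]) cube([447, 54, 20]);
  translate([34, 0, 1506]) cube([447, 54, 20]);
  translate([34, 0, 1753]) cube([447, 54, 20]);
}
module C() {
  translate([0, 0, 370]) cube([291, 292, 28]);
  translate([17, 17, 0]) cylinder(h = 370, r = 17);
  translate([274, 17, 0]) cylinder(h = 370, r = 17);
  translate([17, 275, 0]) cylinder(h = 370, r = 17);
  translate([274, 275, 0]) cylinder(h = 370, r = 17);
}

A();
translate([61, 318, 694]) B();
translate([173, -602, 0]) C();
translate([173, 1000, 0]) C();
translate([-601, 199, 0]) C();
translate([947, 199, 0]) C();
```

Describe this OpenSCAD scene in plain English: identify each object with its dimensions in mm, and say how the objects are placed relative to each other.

A is a rectangular dining table. The top is 637×690×42 mm with its upper surface at z = 694 mm. It stands on four 88×88 mm square legs, each inset 50 mm from the nearest pair of top edges, running from the floor to the underside of the top.

B is a wooden ladder with two side rails of 34×54 mm section and 1977 mm height, set 515 mm apart overall. Between them run 7 rectangular rungs (54 mm deep, 20 mm thick), front faces flush with the rails' −y face. The bottom of the first rung is 271 mm above the floor and each subsequent rung is 247 mm higher than the one below.

C is a four-legged stool. The seat is 291×292 mm, 28 mm thick, top at z = 398 mm. It stands on four round legs, each 34 mm in diameter, from z = 0 to the seat underside, each leg's axis is inset half a diameter from the nearest pair of seat edges (so the leg's bounding box is flush with the corner).

The ladder is on top of the table, centred. Four stools sit around the table at the −y, +y, −x, +x sides.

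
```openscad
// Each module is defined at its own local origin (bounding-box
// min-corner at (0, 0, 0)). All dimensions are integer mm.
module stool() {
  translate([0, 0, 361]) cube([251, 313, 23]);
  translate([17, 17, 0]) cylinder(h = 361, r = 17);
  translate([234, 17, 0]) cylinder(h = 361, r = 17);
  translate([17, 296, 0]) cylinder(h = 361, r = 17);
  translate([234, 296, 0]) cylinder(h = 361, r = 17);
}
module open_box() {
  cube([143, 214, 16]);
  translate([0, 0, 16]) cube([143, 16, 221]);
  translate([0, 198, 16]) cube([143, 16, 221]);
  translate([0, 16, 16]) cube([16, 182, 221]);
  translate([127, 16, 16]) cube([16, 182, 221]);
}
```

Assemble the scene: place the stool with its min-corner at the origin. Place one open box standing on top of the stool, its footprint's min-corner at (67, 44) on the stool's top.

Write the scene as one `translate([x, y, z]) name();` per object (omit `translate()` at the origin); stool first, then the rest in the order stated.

stool();
translate([67, 44, 384]) open_box();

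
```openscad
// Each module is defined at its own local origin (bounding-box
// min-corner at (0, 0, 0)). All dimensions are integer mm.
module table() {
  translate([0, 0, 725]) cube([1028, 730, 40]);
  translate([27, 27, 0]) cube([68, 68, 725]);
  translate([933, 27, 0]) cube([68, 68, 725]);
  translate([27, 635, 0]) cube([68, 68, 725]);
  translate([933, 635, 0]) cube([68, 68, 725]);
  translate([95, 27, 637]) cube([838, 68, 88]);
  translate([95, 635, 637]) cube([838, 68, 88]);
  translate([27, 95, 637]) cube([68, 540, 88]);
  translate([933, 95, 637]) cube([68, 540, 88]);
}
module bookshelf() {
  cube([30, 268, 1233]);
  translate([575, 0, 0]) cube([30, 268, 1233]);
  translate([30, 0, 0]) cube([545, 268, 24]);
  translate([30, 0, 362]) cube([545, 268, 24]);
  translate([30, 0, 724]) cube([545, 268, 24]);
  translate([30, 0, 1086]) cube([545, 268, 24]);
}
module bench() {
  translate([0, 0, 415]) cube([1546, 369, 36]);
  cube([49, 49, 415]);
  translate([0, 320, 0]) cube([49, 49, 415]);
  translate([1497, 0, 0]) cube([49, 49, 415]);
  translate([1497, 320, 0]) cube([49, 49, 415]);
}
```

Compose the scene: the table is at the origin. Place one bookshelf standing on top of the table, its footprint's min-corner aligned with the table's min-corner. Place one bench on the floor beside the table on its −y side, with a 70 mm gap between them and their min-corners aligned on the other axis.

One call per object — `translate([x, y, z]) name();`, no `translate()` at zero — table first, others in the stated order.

table();
translate([0, 0, 765]) bookshelf();
translate([0, -439, 0]) bench();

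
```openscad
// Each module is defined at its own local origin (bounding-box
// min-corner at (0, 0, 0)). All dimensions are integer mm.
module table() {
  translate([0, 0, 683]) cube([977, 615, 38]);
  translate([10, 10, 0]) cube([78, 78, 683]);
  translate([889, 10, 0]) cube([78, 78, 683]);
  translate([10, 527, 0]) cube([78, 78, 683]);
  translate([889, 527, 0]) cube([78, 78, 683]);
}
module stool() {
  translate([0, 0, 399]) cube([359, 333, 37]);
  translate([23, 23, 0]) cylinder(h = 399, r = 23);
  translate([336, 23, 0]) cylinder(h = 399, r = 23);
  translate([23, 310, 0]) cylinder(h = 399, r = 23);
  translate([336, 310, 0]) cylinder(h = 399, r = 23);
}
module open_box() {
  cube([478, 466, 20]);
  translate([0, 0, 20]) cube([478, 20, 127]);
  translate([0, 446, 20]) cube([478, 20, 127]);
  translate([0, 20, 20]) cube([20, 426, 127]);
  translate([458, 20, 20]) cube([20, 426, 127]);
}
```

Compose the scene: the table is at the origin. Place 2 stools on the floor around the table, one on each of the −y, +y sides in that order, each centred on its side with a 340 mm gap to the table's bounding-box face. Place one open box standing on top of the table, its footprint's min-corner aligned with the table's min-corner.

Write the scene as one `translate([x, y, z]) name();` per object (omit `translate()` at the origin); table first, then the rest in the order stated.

table();
translate([309, -673, 0]) stool();
translate([309, 955, 0]) stool();
translate([0, 0, 721]) open_box();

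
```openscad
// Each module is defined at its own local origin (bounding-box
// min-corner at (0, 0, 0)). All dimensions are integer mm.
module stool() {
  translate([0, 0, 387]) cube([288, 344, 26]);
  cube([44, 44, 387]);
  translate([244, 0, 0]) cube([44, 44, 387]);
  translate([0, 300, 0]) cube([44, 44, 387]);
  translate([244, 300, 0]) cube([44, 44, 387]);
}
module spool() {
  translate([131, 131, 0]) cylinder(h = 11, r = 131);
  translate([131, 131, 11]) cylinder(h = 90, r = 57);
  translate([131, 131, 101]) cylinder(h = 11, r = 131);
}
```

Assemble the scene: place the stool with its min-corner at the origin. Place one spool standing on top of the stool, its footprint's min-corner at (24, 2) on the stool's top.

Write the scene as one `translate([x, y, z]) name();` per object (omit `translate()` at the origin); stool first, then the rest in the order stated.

stool();
translate([24, 2, 413]) spool();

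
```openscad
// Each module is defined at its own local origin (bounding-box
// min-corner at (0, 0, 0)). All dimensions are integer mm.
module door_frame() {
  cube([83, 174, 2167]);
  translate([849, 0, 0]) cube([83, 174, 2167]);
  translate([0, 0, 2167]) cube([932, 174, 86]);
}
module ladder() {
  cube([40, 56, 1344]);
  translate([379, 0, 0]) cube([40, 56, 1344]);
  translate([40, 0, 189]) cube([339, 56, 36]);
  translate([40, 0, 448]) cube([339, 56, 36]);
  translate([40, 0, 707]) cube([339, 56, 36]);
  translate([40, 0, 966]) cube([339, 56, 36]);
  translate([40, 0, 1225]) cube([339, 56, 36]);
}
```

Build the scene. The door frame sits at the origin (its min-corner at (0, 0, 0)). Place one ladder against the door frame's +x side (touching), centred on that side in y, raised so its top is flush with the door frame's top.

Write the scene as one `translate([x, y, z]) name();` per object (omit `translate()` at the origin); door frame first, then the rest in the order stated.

door_frame();
translate([932, 59, 909]) ladder();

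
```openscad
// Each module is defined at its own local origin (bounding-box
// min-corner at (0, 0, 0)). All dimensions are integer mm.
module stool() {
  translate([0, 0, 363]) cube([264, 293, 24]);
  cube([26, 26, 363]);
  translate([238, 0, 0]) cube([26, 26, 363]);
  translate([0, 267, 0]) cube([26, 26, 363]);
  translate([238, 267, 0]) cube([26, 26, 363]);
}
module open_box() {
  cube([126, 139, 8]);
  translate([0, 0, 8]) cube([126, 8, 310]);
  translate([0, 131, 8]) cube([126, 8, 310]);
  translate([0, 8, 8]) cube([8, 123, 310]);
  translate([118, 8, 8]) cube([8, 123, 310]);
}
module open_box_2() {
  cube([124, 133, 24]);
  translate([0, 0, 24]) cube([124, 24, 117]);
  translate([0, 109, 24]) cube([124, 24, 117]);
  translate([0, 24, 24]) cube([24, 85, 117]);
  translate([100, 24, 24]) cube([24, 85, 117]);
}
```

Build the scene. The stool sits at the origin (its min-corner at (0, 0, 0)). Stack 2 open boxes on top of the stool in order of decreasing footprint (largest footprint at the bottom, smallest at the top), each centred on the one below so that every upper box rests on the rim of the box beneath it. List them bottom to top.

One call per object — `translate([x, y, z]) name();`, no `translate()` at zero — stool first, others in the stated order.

stool();
translate([69, 77, 387]) open_box();
translate([70, 80, 705]) open_box_2();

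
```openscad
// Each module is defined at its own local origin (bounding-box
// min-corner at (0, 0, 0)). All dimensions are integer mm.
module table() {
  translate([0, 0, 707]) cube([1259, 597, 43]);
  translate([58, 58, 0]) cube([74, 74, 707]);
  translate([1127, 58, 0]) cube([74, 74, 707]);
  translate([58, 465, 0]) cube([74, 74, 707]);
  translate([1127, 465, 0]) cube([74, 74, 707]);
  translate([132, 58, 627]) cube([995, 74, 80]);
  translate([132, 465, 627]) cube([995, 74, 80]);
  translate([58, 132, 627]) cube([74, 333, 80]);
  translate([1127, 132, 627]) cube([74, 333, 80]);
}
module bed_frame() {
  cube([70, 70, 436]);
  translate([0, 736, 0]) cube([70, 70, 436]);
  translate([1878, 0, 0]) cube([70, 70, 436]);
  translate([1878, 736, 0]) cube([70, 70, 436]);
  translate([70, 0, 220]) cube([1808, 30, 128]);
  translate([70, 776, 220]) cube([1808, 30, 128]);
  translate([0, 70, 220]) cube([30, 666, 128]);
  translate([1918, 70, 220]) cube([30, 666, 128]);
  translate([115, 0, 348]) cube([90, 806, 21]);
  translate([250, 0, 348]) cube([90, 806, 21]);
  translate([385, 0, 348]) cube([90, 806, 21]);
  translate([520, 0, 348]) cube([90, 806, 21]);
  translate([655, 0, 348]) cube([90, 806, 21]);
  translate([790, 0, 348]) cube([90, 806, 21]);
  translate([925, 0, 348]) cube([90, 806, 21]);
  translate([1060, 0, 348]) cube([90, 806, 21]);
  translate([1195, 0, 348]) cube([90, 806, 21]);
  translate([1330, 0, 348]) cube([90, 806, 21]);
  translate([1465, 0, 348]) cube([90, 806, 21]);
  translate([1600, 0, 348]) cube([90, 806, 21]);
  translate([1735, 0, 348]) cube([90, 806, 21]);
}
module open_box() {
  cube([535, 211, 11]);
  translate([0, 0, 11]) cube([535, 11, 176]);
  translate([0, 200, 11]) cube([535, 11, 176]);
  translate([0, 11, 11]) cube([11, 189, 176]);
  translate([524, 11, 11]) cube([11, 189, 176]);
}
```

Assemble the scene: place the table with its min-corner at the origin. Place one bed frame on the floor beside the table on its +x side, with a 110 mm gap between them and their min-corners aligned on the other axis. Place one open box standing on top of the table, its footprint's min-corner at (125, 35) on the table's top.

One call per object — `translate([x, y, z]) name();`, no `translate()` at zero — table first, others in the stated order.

table();
translate([1369, 0, 0]) bed_frame();
translate([125, 35, 750]) open_box();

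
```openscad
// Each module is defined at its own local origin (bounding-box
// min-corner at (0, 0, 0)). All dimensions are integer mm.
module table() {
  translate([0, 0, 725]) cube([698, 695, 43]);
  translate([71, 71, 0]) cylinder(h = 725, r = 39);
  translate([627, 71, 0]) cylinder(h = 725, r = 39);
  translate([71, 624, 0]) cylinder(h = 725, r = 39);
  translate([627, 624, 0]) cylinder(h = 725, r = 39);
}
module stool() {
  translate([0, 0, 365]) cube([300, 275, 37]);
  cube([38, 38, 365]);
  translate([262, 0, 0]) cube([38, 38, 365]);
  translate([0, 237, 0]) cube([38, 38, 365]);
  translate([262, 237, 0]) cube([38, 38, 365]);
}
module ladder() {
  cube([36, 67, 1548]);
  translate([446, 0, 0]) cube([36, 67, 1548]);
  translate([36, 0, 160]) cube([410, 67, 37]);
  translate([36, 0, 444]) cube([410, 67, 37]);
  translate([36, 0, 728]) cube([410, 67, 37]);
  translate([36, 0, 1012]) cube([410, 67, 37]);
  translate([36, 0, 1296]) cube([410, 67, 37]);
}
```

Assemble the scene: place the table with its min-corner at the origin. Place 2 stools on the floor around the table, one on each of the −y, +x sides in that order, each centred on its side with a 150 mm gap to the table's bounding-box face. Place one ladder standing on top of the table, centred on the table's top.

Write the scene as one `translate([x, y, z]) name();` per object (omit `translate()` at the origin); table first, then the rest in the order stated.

table();
translate([199, -425, 0]) stool();
translate([848, 210, 0]) stool();
translate([108, 314, 768]) ladder();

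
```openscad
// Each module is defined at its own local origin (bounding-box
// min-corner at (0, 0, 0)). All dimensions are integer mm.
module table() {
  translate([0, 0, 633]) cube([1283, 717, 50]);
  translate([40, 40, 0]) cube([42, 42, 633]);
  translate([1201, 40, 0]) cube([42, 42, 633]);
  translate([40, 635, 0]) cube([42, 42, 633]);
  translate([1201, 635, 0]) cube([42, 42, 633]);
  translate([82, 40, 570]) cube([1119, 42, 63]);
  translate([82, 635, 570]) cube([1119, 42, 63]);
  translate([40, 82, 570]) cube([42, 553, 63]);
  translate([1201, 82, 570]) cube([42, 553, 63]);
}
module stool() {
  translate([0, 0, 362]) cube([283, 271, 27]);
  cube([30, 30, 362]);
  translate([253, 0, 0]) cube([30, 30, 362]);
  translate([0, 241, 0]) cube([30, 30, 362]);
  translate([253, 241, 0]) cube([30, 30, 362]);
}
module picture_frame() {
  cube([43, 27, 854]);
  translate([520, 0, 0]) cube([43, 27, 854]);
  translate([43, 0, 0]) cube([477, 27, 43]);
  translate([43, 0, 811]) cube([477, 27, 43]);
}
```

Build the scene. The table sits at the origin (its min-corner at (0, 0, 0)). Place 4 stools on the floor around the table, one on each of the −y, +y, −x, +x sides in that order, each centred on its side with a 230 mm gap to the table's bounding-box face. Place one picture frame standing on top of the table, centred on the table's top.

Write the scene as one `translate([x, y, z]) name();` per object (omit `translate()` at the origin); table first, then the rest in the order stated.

table();
translate([500, -501, 0]) stool();
translate([500, 947, 0]) stool();
translate([-513, 223, 0]) stool();
translate([1513, 223, 0]) stool();
translate([360, 345, 683]) picture_frame();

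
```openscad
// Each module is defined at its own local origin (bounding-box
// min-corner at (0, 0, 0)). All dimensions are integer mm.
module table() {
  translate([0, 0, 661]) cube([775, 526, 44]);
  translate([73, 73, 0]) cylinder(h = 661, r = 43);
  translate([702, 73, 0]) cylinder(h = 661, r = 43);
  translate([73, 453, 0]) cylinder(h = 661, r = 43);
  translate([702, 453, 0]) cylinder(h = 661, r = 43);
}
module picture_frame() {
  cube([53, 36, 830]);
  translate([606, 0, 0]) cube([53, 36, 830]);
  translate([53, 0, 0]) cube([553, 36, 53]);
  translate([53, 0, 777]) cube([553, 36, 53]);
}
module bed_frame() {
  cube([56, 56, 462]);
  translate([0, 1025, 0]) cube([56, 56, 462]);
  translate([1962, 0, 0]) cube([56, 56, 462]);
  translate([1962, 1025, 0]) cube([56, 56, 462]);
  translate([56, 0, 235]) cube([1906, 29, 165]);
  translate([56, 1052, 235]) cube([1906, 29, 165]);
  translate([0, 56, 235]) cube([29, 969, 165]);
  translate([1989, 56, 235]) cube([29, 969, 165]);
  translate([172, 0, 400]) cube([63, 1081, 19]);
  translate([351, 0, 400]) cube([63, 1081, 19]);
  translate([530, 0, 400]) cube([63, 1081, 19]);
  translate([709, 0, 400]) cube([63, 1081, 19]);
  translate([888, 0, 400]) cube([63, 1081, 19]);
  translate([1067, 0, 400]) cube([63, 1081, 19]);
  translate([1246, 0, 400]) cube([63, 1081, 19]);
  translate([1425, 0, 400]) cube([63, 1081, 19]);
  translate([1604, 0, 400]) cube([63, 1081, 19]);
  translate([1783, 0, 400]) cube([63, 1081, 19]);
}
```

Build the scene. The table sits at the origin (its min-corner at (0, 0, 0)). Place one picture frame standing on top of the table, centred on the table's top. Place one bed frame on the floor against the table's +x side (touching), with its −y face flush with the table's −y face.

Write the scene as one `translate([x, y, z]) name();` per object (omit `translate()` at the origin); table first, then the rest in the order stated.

table();
translate([58, 245, 705]) picture_frame();
translate([775, 0, 0]) bed_frame();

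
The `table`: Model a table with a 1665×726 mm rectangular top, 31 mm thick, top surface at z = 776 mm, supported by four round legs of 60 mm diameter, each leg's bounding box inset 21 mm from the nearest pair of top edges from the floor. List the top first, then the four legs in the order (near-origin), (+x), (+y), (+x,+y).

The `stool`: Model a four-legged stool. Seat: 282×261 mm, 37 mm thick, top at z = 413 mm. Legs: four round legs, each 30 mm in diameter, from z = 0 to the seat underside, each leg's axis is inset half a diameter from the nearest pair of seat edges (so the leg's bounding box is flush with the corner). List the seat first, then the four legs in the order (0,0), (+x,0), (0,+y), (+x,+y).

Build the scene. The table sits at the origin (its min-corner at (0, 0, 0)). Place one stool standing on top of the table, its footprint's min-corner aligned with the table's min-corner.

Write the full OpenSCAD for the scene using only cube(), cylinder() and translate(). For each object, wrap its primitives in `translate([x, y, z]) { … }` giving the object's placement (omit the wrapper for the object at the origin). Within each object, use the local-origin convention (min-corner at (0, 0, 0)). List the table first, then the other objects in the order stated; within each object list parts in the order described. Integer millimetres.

translate([0, 0, 745]) cube([1665, 726, 31]);
translate([51, 51, 0]) cylinder(h = 745, r = 30);
translate([1614, 51, 0]) cylinder(h = 745, r = 30);
translate([51, 675, 0]) cylinder(h = 745, r = 30);
translate([1614, 675, 0]) cylinder(h = 745, r = 30);
translate([0, 0, 776]) {
  translate([0, 0, 376]) cube([282, 261, 37]);
  translate([15, 15, 0]) cylinder(h = 376, r = 15);
  translate([267, 15, 0]) cylinder(h = 376, r = 15);
  translate([15, 246, 0]) cylinder(h = 376, r = 15);
  translate([267, 246, 0]) cylinder(h = 376, r = 15);
}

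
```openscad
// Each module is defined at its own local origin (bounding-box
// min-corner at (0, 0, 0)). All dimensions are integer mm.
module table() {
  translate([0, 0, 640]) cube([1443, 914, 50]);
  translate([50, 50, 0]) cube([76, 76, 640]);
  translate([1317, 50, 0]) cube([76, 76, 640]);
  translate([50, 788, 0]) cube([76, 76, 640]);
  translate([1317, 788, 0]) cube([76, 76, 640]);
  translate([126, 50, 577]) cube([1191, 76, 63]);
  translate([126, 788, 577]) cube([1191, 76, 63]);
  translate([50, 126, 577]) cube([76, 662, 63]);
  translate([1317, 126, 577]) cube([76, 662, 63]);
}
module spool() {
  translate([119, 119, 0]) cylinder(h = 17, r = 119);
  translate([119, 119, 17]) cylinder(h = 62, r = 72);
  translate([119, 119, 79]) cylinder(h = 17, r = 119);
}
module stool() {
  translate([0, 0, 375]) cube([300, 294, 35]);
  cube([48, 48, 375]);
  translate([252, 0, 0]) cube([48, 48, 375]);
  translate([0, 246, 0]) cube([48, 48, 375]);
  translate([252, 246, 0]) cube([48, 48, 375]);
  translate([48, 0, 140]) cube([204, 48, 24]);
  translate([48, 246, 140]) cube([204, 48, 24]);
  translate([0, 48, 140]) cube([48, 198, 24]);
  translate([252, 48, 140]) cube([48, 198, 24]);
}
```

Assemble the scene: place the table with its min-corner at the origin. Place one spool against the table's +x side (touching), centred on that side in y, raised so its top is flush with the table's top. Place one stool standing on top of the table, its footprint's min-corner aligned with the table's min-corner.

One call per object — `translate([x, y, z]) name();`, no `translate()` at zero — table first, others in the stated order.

table();
translate([1443, 338, 594]) spool();
translate([0, 0, 690]) stool();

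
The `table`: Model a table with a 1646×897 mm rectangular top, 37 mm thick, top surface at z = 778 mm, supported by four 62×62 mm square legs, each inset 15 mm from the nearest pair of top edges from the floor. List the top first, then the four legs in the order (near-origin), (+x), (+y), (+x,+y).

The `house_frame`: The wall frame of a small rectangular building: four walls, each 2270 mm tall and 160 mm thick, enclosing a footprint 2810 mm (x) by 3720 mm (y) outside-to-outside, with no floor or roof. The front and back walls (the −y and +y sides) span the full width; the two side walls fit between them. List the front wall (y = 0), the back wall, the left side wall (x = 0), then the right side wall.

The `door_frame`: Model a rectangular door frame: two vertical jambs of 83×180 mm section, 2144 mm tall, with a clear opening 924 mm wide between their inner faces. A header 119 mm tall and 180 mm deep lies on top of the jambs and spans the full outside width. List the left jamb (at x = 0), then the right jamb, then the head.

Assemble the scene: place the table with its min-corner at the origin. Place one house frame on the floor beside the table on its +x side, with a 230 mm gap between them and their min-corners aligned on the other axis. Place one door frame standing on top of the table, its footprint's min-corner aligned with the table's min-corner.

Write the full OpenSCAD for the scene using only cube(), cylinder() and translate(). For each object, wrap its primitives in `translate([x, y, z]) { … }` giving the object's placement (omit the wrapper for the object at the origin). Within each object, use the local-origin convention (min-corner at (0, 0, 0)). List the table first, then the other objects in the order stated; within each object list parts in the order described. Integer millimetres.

translate([0, 0, 741]) cube([1646, 897, 37]);
translate([15, 15, 0]) cube([62, 62, 741]);
translate([1569, 15, 0]) cube([62, 62, 741]);
translate([15, 820, 0]) cube([62, 62, 741]);
translate([1569, 820, 0]) cube([62, 62, 741]);
translate([1876, 0, 0]) {
  cube([2810, 160, 2270]);
  translate([0, 3560, 0]) cube([2810, 160, 2270]);
  translate([0, 160, 0]) cube([160, 3400, 2270]);
  translate([2650, 160, 0]) cube([160, 3400, 2270]);
}
translate([0, 0, 778]) {
  cube([83, 180, 2144]);
  translate([1007, 0, 0]) cube([83, 180, 2144]);
  translate([0, 0, 2144]) cube([1090, 180, 119]);
}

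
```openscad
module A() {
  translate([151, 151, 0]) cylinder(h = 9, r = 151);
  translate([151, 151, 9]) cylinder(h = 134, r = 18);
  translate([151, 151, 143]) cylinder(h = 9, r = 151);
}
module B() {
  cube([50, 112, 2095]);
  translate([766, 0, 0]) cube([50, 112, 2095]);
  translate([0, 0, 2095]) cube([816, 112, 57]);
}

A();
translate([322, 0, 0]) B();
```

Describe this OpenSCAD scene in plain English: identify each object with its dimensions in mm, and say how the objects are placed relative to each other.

A is a spool: two coaxial disc flanges of radius 151 mm and thickness 9 mm, joined by a core cylinder of radius 18 mm and height 134 mm. The lower flange rests on z = 0 and the three cylinders share a vertical axis.

B is a door frame. The clear opening is 716 mm wide and 2095 mm high. Two 50 mm wide jambs, 112 mm deep, stand either side of the opening from the floor to the top of the opening. A 57 mm thick head sits across the top of both jambs, spanning the full outside width of the frame.

The door frame is on the floor beside the spool on its +x side.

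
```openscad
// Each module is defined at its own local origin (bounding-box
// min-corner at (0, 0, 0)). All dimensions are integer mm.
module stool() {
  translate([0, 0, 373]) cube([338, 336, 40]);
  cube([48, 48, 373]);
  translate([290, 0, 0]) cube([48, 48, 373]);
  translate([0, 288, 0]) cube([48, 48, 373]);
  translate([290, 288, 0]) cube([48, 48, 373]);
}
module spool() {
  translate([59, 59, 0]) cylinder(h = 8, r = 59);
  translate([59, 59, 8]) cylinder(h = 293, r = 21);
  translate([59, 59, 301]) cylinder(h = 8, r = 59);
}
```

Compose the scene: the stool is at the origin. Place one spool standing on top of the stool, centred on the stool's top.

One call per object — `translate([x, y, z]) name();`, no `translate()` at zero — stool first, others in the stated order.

stool();
translate([110, 109, 413]) spool();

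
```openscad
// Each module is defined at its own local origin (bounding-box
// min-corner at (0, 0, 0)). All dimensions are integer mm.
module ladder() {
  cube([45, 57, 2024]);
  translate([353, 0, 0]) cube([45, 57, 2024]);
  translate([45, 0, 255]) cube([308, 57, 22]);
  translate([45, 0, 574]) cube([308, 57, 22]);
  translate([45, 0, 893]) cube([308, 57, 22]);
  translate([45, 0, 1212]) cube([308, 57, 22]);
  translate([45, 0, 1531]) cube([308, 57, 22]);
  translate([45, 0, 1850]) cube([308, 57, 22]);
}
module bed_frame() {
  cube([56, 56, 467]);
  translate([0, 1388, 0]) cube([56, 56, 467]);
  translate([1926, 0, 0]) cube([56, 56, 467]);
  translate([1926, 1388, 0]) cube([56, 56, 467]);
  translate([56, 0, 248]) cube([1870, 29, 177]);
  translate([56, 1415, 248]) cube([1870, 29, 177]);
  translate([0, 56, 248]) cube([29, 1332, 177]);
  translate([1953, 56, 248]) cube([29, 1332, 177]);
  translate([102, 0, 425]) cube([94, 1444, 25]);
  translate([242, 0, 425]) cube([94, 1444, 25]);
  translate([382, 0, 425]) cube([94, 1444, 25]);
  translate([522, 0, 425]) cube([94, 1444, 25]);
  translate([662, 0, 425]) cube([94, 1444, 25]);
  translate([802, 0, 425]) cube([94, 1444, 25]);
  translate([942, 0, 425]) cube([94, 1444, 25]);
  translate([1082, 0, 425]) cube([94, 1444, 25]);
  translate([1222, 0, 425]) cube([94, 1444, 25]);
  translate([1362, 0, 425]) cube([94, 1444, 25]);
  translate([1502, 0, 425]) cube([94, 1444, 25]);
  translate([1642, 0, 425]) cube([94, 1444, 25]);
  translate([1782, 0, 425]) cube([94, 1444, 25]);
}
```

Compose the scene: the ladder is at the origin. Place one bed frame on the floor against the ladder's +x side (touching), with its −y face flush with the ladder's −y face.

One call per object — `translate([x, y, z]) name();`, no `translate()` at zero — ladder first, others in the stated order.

ladder();
translate([398, 0, 0]) bed_frame();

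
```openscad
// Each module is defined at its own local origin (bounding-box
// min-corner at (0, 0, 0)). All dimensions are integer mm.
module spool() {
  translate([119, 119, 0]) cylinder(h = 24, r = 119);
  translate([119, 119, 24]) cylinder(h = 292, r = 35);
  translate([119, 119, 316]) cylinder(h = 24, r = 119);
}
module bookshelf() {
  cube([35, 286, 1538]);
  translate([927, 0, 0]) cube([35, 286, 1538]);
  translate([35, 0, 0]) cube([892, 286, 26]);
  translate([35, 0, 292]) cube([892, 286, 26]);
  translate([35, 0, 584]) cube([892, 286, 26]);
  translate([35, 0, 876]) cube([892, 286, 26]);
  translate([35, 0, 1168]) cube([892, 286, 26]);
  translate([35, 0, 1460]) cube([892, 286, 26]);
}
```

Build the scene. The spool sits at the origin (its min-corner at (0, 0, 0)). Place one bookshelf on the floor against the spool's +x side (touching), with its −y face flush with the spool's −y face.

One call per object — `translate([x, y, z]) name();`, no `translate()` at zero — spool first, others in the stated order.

spool();
translate([238, 0, 0]) bookshelf();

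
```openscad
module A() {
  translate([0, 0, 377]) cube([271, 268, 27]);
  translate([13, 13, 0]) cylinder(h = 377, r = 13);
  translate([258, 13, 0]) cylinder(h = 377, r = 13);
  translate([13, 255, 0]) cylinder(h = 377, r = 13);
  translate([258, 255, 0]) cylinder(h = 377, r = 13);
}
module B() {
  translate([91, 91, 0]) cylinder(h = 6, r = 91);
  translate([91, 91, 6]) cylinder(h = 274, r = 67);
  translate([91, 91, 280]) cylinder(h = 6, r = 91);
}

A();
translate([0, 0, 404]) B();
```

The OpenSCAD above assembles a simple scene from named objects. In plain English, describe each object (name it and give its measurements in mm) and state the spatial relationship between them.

A is a four-legged stool. The seat is 271×268 mm, 27 mm thick, top at z = 404 mm. It stands on four round legs, each 26 mm in diameter, from z = 0 to the seat underside, each leg's axis is inset half a diameter from the nearest pair of seat edges (so the leg's bounding box is flush with the corner).

B is a spool: two coaxial disc flanges of radius 91 mm and thickness 6 mm, joined by a core cylinder of radius 67 mm and height 274 mm. The lower flange rests on z = 0 and the three cylinders share a vertical axis.

The spool is on top of the stool.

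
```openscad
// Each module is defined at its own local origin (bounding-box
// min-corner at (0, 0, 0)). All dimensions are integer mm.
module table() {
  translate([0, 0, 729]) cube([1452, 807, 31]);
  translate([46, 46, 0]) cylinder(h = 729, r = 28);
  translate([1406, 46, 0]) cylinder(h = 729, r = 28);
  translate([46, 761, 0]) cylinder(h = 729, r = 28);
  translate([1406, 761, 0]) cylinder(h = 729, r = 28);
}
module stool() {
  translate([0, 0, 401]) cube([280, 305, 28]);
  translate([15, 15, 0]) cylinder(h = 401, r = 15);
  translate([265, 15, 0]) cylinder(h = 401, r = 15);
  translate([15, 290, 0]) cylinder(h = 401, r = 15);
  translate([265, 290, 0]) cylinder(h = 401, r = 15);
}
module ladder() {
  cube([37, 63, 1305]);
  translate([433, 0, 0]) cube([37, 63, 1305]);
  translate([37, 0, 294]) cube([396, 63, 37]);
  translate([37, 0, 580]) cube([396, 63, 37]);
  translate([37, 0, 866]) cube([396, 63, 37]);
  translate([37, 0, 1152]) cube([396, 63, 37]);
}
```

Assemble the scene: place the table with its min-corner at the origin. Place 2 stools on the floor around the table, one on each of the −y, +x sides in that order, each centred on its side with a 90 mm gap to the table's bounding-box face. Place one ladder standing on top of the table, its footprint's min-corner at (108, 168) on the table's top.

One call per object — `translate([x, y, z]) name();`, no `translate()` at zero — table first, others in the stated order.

table();
translate([586, -395, 0]) stool();
translate([1542, 251, 0]) stool();
translate([108, 168, 760]) ladder();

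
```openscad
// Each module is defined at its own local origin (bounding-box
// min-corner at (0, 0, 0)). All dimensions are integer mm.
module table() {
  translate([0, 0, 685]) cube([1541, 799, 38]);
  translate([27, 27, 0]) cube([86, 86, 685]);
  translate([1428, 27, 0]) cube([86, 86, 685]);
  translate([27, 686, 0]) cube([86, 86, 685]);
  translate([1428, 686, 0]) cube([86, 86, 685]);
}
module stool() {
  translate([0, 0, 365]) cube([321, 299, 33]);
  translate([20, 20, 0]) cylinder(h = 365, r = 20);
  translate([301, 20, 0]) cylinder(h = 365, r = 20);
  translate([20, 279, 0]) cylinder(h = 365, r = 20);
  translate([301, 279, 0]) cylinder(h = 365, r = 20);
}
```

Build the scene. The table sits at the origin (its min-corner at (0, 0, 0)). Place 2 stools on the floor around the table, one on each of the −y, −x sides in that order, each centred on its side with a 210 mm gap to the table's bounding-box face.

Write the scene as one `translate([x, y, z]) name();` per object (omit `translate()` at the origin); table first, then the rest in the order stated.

table();
translate([610, -509, 0]) stool();
translate([-531, 250, 0]) stool();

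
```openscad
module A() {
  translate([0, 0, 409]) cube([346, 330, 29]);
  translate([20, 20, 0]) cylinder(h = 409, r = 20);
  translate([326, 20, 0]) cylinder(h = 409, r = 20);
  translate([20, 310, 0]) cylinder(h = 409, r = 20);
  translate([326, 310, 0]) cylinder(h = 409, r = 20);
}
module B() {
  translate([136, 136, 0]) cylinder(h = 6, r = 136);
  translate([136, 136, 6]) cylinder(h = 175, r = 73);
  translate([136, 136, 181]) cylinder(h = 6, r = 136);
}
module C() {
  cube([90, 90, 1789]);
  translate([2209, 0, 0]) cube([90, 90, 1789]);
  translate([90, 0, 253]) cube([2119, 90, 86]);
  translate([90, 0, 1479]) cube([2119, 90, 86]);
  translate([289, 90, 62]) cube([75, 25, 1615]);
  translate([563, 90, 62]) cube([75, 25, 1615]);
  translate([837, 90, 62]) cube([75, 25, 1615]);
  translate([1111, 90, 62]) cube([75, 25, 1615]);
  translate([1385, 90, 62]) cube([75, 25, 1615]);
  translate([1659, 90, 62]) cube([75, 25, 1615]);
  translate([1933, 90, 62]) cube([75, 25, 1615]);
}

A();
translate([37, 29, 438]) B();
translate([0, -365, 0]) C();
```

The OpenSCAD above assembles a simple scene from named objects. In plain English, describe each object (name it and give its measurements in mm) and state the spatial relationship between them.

A is a simple wooden stool: a rectangular seat 346 mm (x) by 330 mm (y), 29 mm thick, top face at z = 438 mm, on four round legs, each 40 mm in diameter. The legs rest on z = 0, each leg's axis is inset half a diameter from the nearest pair of seat edges (so the leg's bounding box is flush with the corner).

B is a spool: two coaxial disc flanges of radius 136 mm and thickness 6 mm, joined by a core cylinder of radius 73 mm and height 175 mm. The lower flange rests on z = 0 and the three cylinders share a vertical axis.

C is a fence section. Two 90×90 mm posts, 1789 mm tall, stand on the floor with a clear span of 2119 mm between their inner faces. Two horizontal rails of 90×86 mm section span the gap between the posts with their undersides at z = 253 mm and z = 1479 mm, flush with the posts' −y face. 7 pickets, each 75 mm wide, 25 mm thick and 1615 mm tall, are fixed to the +y face of the rails with their bottoms at z = 62 mm, evenly spaced across the span with equal gaps (rounded down to the nearest mm) at the −x end and between each pair — any rounding remainder accumulates at the +x end.

The spool is on top of the stool, centred. The fence section is on the floor beside the stool on its −y side.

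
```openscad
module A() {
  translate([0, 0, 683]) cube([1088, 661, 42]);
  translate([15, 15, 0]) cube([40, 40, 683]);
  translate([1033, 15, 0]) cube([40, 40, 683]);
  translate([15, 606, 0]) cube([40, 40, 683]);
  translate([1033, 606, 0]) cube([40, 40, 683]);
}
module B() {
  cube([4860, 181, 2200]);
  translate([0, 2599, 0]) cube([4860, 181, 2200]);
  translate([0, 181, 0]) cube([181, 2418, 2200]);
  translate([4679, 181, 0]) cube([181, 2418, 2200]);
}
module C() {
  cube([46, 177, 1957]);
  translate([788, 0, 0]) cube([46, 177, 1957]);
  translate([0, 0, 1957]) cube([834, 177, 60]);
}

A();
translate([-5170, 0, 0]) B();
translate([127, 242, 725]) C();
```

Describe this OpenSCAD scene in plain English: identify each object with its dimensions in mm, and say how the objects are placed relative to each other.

A is a table: top 1088 mm (x) × 661 mm (y), 42 mm thick, upper face at z = 725 mm, on four 40×40 mm square legs, each inset 15 mm from the nearest pair of top edges, running from z = 0 to the bottom of the top.

B is a box-shaped house frame (walls only): outside footprint 4860×2780 mm, wall height 2200 mm, wall thickness 181 mm. The two y-facing walls run the full x-width; the two x-facing walls fit between the inner faces of the y-facing walls.

C is a door frame. The clear opening is 742 mm wide and 1957 mm high. Two 46 mm wide jambs, 177 mm deep, stand either side of the opening from the floor to the top of the opening. A 60 mm thick head sits across the top of both jambs, spanning the full outside width of the frame.

The house frame is on the floor beside the table on its −x side. The door frame is on top of the table, centred.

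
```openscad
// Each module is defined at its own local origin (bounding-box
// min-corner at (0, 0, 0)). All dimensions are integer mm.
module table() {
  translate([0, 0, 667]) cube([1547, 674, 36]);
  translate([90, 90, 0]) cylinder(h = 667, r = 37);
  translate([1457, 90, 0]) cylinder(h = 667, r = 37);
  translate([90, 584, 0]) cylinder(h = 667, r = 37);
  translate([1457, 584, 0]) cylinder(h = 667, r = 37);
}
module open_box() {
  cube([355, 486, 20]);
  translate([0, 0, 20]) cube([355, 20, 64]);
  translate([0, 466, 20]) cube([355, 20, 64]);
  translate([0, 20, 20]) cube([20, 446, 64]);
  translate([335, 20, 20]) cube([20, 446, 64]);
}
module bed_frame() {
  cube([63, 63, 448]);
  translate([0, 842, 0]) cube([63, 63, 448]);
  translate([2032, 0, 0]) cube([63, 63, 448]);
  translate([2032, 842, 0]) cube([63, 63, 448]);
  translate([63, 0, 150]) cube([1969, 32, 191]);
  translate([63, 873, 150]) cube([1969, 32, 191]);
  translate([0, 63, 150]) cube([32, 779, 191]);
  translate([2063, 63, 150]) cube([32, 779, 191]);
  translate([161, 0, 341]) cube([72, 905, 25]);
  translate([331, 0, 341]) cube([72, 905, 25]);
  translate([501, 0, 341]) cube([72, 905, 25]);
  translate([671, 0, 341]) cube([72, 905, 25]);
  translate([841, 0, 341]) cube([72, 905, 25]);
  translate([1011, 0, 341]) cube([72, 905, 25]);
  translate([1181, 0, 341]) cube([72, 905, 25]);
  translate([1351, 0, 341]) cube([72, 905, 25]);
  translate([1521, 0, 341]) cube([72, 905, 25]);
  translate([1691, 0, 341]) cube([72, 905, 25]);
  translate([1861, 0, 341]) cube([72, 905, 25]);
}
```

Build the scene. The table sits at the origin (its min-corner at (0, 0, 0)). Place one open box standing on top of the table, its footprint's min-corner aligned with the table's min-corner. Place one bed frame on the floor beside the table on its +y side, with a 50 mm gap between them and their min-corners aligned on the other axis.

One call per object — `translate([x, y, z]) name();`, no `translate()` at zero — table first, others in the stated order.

table();
translate([0, 0, 703]) open_box();
translate([0, 724, 0]) bed_frame();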